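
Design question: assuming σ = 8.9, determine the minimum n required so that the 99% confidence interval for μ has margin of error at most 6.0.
n ≥ 15

For margin E ≤ 6.0:
n ≥ (z* · σ / E)²
n ≥ (2.576 · 8.9 / 6.0)²
n ≥ 14.60

Minimum n = 15 (rounding up)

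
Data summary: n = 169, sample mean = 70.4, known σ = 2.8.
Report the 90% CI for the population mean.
(70.05, 70.75)

z-interval (σ known):
z* = 1.645 for 90% confidence

Margin of error = z* · σ/√n = 1.645 · 2.8/√169 = 0.35

CI: (70.4 - 0.35, 70.4 + 0.35) = (70.05, 70.75)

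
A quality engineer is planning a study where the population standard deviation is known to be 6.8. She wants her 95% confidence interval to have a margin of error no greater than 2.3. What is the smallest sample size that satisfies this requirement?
n ≥ 34

For margin E ≤ 2.3:
n ≥ (z* · σ / E)²
n ≥ (1.960 · 6.8 / 2.3)²
n ≥ 33.58

Minimum n = 34 (rounding up)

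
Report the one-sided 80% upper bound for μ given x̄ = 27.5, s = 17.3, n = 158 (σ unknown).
μ ≤ 28.66

Upper bound (one-sided):
t* = 0.844 (one-sided for 80%)
Upper bound = x̄ + t* · s/√n = 27.5 + 0.844 · 17.3/√158 = 28.66

We are 80% confident that μ ≤ 28.66.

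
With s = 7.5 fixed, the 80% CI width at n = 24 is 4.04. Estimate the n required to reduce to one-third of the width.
n ≈ 216

CI width ∝ 1/√n
To reduce width by factor 3, need √n to grow by 3 → need 3² = 9 times as many samples.

Current: n = 24, width = 4.04
New: n = 216, width ≈ 1.31

Width reduced by factor of 4.04/1.31 = 3.08.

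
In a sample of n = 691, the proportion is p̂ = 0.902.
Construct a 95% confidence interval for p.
(0.880, 0.924)

Proportion CI:
SE = √(p̂(1-p̂)/n) = √(0.902 · 0.098 / 691) = 0.01131

z* = 1.960
Margin = z* · SE = 1.960 · 0.01131 = 0.0222

CI: 0.902 ± 0.0222 = (0.880, 0.924)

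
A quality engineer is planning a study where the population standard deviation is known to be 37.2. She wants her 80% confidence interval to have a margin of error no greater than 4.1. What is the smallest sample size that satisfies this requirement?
n ≥ 136

For margin E ≤ 4.1:
n ≥ (z* · σ / E)²
n ≥ (1.282 · 37.2 / 4.1)²
n ≥ 135.30

Minimum n = 136 (rounding up)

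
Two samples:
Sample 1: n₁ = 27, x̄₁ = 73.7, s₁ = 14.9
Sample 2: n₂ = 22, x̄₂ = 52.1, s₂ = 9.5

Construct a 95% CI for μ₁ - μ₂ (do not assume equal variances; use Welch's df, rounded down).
(14.53, 28.67)

Difference: x̄₁ - x̄₂ = 21.60
SE = √(s₁²/n₁ + s₂²/n₂) = √(14.9²/27 + 9.5²/22) = 3.5107
df = 44.65 → 44 (Welch–Satterthwaite, rounded down)
t* = 2.015

CI: 21.60 ± 2.015 · 3.5107 = 21.60 ± 7.07 = (14.53, 28.67)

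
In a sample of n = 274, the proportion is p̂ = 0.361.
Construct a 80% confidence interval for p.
(0.324, 0.398)

Proportion CI:
SE = √(p̂(1-p̂)/n) = √(0.361 · 0.639 / 274) = 0.02902

z* = 1.282
Margin = z* · SE = 1.282 · 0.02902 = 0.0372

CI: 0.361 ± 0.0372 = (0.324, 0.398)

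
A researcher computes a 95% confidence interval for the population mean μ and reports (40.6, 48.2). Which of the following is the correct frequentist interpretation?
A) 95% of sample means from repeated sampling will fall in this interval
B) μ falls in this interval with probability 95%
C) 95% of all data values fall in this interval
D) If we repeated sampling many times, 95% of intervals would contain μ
D

A) Wrong — coverage applies to intervals containing μ, not to future x̄ values.
B) Wrong — μ is fixed; the randomness lives in the interval, not in μ.
C) Wrong — a CI is about the parameter μ, not individual data values.
D) Correct — this is the frequentist long-run coverage interpretation.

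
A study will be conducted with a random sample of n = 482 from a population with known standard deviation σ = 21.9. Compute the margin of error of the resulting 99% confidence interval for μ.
Margin of error = 2.57

Margin of error = z* · σ/√n
= 2.576 · 21.9/√482
= 2.576 · 21.9/21.9545
= 2.57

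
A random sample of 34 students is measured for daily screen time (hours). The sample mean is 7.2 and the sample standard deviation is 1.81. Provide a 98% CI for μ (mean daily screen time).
(6.44, 7.96)

t-interval (σ unknown):
df = n - 1 = 33
t* = 2.445 for 98% confidence

Margin of error = t* · s/√n = 2.445 · 1.81/√34 = 0.76

CI: (6.44, 7.96)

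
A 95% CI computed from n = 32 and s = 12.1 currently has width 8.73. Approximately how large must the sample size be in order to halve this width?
n ≈ 128

CI width ∝ 1/√n
To reduce width by factor 2, need √n to grow by 2 → need 2² = 4 times as many samples.

Current: n = 32, width = 8.73
New: n = 128, width ≈ 4.23

Width reduced by factor of 8.73/4.23 = 2.06.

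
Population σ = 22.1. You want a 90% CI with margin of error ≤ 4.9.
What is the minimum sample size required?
n ≥ 56

For margin E ≤ 4.9:
n ≥ (z* · σ / E)²
n ≥ (1.645 · 22.1 / 4.9)²
n ≥ 55.05

Minimum n = 56 (rounding up)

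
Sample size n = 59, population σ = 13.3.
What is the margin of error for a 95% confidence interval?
Margin of error = 3.39

Margin of error = z* · σ/√n
= 1.960 · 13.3/√59
= 1.960 · 13.3/7.6811
= 3.39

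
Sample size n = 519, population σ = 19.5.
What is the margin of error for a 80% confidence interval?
Margin of error = 1.10

Margin of error = z* · σ/√n
= 1.282 · 19.5/√519
= 1.282 · 19.5/22.7816
= 1.10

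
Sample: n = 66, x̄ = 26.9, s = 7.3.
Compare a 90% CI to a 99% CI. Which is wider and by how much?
99% CI is wider by 1.77

df = 65
90% CI: t* = 1.669, (25.40, 28.40), width = 2 · t* · s/√n = 3.00
99% CI: t* = 2.654, (24.52, 29.28), width = 2 · t* · s/√n = 4.77

The 99% CI is wider by 4.77 - 3.00 = 1.77.
Higher confidence requires a wider interval.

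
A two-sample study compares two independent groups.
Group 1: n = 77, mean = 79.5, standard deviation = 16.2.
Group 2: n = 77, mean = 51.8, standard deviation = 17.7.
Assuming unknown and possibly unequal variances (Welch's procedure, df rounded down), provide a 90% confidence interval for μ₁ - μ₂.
(23.17, 32.23)

Difference: x̄₁ - x̄₂ = 27.70
SE = √(s₁²/n₁ + s₂²/n₂) = √(16.2²/77 + 17.7²/77) = 2.7344
df = 150.82 → 150 (Welch–Satterthwaite, rounded down)
t* = 1.655

CI: 27.70 ± 1.655 · 2.7344 = 27.70 ± 4.53 = (23.17, 32.23)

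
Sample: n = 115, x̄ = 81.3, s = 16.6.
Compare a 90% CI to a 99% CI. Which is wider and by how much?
99% CI is wider by 2.98

df = 114
90% CI: t* = 1.658, (78.73, 83.87), width = 2 · t* · s/√n = 5.13
99% CI: t* = 2.620, (77.24, 85.36), width = 2 · t* · s/√n = 8.11

The 99% CI is wider by 8.11 - 5.13 = 2.98.
Higher confidence requires a wider interval.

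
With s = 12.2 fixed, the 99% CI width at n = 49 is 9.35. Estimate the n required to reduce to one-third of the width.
n ≈ 441

CI width ∝ 1/√n
To reduce width by factor 3, need √n to grow by 3 → need 3² = 9 times as many samples.

Current: n = 49, width = 9.35
New: n = 441, width ≈ 3.01

Width reduced by factor of 9.35/3.01 = 3.11.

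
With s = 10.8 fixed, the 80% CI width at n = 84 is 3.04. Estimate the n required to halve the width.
n ≈ 336

CI width ∝ 1/√n
To reduce width by factor 2, need √n to grow by 2 → need 2² = 4 times as many samples.

Current: n = 84, width = 3.04
New: n = 336, width ≈ 1.51

Width reduced by factor of 3.04/1.51 = 2.01.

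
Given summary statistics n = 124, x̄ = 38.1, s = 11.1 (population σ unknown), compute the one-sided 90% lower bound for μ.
μ ≥ 36.82

Lower bound (one-sided):
t* = 1.288 (one-sided for 90%)
Lower bound = x̄ - t* · s/√n = 38.1 - 1.288 · 11.1/√124 = 36.82

We are 90% confident that μ ≥ 36.82.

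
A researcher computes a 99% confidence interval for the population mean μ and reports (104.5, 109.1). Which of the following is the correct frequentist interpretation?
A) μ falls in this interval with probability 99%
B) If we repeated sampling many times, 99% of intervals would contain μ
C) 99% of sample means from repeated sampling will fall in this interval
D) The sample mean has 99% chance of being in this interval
B

A) Wrong — μ is fixed; the randomness lives in the interval, not in μ.
B) Correct — this is the frequentist long-run coverage interpretation.
C) Wrong — coverage applies to intervals containing μ, not to future x̄ values.
D) Wrong — x̄ is observed and sits in the interval by construction.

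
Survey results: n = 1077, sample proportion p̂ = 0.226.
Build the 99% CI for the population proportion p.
(0.193, 0.259)

Proportion CI:
SE = √(p̂(1-p̂)/n) = √(0.226 · 0.774 / 1077) = 0.01274

z* = 2.576
Margin = z* · SE = 2.576 · 0.01274 = 0.0328

CI: 0.226 ± 0.0328 = (0.193, 0.259)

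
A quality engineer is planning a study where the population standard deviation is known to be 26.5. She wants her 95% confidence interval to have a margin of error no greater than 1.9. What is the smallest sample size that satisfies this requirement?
n ≥ 748

For margin E ≤ 1.9:
n ≥ (z* · σ / E)²
n ≥ (1.960 · 26.5 / 1.9)²
n ≥ 747.30

Minimum n = 748 (rounding up)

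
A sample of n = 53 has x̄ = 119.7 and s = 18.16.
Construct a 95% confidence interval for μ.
(114.69, 124.71)

t-interval (σ unknown):
df = n - 1 = 52
t* = 2.007 for 95% confidence

Margin of error = t* · s/√n = 2.007 · 18.16/√53 = 5.01

CI: (114.69, 124.71)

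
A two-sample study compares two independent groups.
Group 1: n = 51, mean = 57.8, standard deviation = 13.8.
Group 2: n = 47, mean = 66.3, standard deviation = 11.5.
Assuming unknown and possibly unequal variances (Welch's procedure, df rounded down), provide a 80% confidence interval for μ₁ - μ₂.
(-11.80, -5.20)

Difference: x̄₁ - x̄₂ = -8.50
SE = √(s₁²/n₁ + s₂²/n₂) = √(13.8²/51 + 11.5²/47) = 2.5589
df = 95.07 → 95 (Welch–Satterthwaite, rounded down)
t* = 1.291

CI: -8.50 ± 1.291 · 2.5589 = -8.50 ± 3.30 = (-11.80, -5.20)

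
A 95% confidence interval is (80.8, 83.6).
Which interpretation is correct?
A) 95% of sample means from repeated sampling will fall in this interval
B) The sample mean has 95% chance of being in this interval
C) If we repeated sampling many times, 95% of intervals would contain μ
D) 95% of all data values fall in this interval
C

A) Wrong — coverage applies to intervals containing μ, not to future x̄ values.
B) Wrong — x̄ is observed and sits in the interval by construction.
C) Correct — this is the frequentist long-run coverage interpretation.
D) Wrong — a CI is about the parameter μ, not individual data values.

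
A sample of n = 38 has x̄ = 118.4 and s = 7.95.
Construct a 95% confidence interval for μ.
(115.79, 121.01)

t-interval (σ unknown):
df = n - 1 = 37
t* = 2.026 for 95% confidence

Margin of error = t* · s/√n = 2.026 · 7.95/√38 = 2.61

CI: (115.79, 121.01)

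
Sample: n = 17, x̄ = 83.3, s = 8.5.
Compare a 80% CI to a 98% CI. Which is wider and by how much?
98% CI is wider by 5.14

df = 16
80% CI: t* = 1.337, (80.54, 86.06), width = 2 · t* · s/√n = 5.51
98% CI: t* = 2.583, (77.98, 88.62), width = 2 · t* · s/√n = 10.65

The 98% CI is wider by 10.65 - 5.51 = 5.14.
Higher confidence requires a wider interval.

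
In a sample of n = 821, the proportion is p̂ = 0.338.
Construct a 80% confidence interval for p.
(0.317, 0.359)

Proportion CI:
SE = √(p̂(1-p̂)/n) = √(0.338 · 0.662 / 821) = 0.01651

z* = 1.282
Margin = z* · SE = 1.282 · 0.01651 = 0.0212

CI: 0.338 ± 0.0212 = (0.317, 0.359)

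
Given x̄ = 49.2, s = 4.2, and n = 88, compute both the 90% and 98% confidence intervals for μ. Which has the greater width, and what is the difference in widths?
98% CI is wider by 0.63

df = 87
90% CI: t* = 1.663, (48.46, 49.94), width = 2 · t* · s/√n = 1.49
98% CI: t* = 2.370, (48.14, 50.26), width = 2 · t* · s/√n = 2.12

The 98% CI is wider by 2.12 - 1.49 = 0.63.
Higher confidence requires a wider interval.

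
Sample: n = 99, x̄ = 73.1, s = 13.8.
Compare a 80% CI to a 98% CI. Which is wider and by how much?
98% CI is wider by 2.98

df = 98
80% CI: t* = 1.290, (71.31, 74.89), width = 2 · t* · s/√n = 3.58
98% CI: t* = 2.365, (69.82, 76.38), width = 2 · t* · s/√n = 6.56

The 98% CI is wider by 6.56 - 3.58 = 2.98.
Higher confidence requires a wider interval.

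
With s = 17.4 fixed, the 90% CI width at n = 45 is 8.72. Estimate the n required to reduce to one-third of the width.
n ≈ 405

CI width ∝ 1/√n
To reduce width by factor 3, need √n to grow by 3 → need 3² = 9 times as many samples.

Current: n = 45, width = 8.72
New: n = 405, width ≈ 2.85

Width reduced by factor of 8.72/2.85 = 3.06.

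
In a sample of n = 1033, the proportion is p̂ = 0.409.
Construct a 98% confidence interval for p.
(0.373, 0.445)

Proportion CI:
SE = √(p̂(1-p̂)/n) = √(0.409 · 0.591 / 1033) = 0.01530

z* = 2.326
Margin = z* · SE = 2.326 · 0.01530 = 0.0356

CI: 0.409 ± 0.0356 = (0.373, 0.445)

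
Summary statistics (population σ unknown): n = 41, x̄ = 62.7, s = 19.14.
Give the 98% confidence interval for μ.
(55.46, 69.94)

t-interval (σ unknown):
df = n - 1 = 40
t* = 2.423 for 98% confidence

Margin of error = t* · s/√n = 2.423 · 19.14/√41 = 7.24

CI: (55.46, 69.94)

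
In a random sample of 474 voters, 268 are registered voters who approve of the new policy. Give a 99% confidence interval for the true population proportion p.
(0.507, 0.624)

Proportion CI:
p̂ = 268/474 = 0.56540
SE = √(p̂(1-p̂)/n) = √(0.56540 · 0.43460 / 474) = 0.02277

z* = 2.576
Margin = z* · SE = 2.576 · 0.02277 = 0.0587

CI: 0.56540 ± 0.0587 = (0.507, 0.624)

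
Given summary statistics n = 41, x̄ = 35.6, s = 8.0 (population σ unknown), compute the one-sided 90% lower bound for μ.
μ ≥ 33.97

Lower bound (one-sided):
t* = 1.303 (one-sided for 90%)
Lower bound = x̄ - t* · s/√n = 35.6 - 1.303 · 8.0/√41 = 33.97

We are 90% confident that μ ≥ 33.97.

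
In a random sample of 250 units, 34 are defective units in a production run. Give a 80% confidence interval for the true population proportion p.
(0.108, 0.164)

Proportion CI:
p̂ = 34/250 = 0.13600
SE = √(p̂(1-p̂)/n) = √(0.13600 · 0.86400 / 250) = 0.02168

z* = 1.282
Margin = z* · SE = 1.282 · 0.02168 = 0.0278

CI: 0.13600 ± 0.0278 = (0.108, 0.164)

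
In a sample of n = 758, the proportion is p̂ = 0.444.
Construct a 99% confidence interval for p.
(0.398, 0.490)

Proportion CI:
SE = √(p̂(1-p̂)/n) = √(0.444 · 0.556 / 758) = 0.01805

z* = 2.576
Margin = z* · SE = 2.576 · 0.01805 = 0.0465

CI: 0.444 ± 0.0465 = (0.398, 0.490)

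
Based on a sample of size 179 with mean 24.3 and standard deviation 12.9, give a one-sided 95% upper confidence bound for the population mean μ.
μ ≤ 25.89

Upper bound (one-sided):
t* = 1.653 (one-sided for 95%)
Upper bound = x̄ + t* · s/√n = 24.3 + 1.653 · 12.9/√179 = 25.89

We are 95% confident that μ ≤ 25.89.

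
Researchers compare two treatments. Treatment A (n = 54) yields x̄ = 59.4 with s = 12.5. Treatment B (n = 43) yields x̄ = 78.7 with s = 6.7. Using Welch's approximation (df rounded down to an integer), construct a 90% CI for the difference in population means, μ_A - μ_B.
(-22.60, -16.00)

Difference: x̄₁ - x̄₂ = -19.30
SE = √(s₁²/n₁ + s₂²/n₂) = √(12.5²/54 + 6.7²/43) = 1.9843
df = 84.30 → 84 (Welch–Satterthwaite, rounded down)
t* = 1.663

CI: -19.30 ± 1.663 · 1.9843 = -19.30 ± 3.30 = (-22.60, -16.00)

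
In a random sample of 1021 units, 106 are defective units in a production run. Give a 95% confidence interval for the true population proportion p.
(0.085, 0.123)

Proportion CI:
p̂ = 106/1021 = 0.10382
SE = √(p̂(1-p̂)/n) = √(0.10382 · 0.89618 / 1021) = 0.00955

z* = 1.960
Margin = z* · SE = 1.960 · 0.00955 = 0.0187

CI: 0.10382 ± 0.0187 = (0.085, 0.123)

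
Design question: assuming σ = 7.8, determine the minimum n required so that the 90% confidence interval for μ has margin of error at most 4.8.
n ≥ 8

For margin E ≤ 4.8:
n ≥ (z* · σ / E)²
n ≥ (1.645 · 7.8 / 4.8)²
n ≥ 7.15

Minimum n = 8 (rounding up)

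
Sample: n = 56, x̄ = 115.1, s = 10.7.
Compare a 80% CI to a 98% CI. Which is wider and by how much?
98% CI is wider by 3.14

df = 55
80% CI: t* = 1.297, (113.25, 116.95), width = 2 · t* · s/√n = 3.71
98% CI: t* = 2.396, (111.67, 118.53), width = 2 · t* · s/√n = 6.85

The 98% CI is wider by 6.85 - 3.71 = 3.14.
Higher confidence requires a wider interval.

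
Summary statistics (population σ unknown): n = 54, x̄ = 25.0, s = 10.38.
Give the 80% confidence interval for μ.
(23.17, 26.83)

t-interval (σ unknown):
df = n - 1 = 53
t* = 1.298 for 80% confidence

Margin of error = t* · s/√n = 1.298 · 10.38/√54 = 1.83

CI: (23.17, 26.83)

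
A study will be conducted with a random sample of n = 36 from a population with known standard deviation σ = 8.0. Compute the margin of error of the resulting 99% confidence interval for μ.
Margin of error = 3.43

Margin of error = z* · σ/√n
= 2.576 · 8.0/√36
= 2.576 · 8.0/6.0000
= 3.43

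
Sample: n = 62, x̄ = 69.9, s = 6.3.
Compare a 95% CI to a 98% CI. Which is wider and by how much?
98% CI is wider by 0.62

df = 61
95% CI: t* = 2.000, (68.30, 71.50), width = 2 · t* · s/√n = 3.20
98% CI: t* = 2.389, (67.99, 71.81), width = 2 · t* · s/√n = 3.82

The 98% CI is wider by 3.82 - 3.20 = 0.62.
Higher confidence requires a wider interval.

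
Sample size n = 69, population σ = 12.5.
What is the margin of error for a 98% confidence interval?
Margin of error = 3.50

Margin of error = z* · σ/√n
= 2.326 · 12.5/√69
= 2.326 · 12.5/8.3066
= 3.50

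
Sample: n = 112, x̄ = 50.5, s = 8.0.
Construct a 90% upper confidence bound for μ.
μ ≤ 51.47

Upper bound (one-sided):
t* = 1.289 (one-sided for 90%)
Upper bound = x̄ + t* · s/√n = 50.5 + 1.289 · 8.0/√112 = 51.47

We are 90% confident that μ ≤ 51.47.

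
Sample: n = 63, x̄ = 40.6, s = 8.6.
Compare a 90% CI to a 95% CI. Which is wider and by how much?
95% CI is wider by 0.71

df = 62
90% CI: t* = 1.670, (38.79, 42.41), width = 2 · t* · s/√n = 3.62
95% CI: t* = 1.999, (38.43, 42.77), width = 2 · t* · s/√n = 4.33

The 95% CI is wider by 4.33 - 3.62 = 0.71.
Higher confidence requires a wider interval.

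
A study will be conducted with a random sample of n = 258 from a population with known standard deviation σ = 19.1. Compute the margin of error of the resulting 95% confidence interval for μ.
Margin of error = 2.33

Margin of error = z* · σ/√n
= 1.960 · 19.1/√258
= 1.960 · 19.1/16.0624
= 2.33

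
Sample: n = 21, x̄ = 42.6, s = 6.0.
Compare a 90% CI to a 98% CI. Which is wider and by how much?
98% CI is wider by 2.10

df = 20
90% CI: t* = 1.725, (40.34, 44.86), width = 2 · t* · s/√n = 4.52
98% CI: t* = 2.528, (39.29, 45.91), width = 2 · t* · s/√n = 6.62

The 98% CI is wider by 6.62 - 4.52 = 2.10.
Higher confidence requires a wider interval.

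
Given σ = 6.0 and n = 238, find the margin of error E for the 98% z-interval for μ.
Margin of error = 0.90

Margin of error = z* · σ/√n
= 2.326 · 6.0/√238
= 2.326 · 6.0/15.4272
= 0.90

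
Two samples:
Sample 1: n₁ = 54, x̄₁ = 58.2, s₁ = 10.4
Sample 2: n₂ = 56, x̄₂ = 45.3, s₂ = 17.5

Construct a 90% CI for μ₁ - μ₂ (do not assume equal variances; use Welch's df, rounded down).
(8.36, 17.44)

Difference: x̄₁ - x̄₂ = 12.90
SE = √(s₁²/n₁ + s₂²/n₂) = √(10.4²/54 + 17.5²/56) = 2.7334
df = 90.12 → 90 (Welch–Satterthwaite, rounded down)
t* = 1.662

CI: 12.90 ± 1.662 · 2.7334 = 12.90 ± 4.54 = (8.36, 17.44)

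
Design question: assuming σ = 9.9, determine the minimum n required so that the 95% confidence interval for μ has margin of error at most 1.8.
n ≥ 117

For margin E ≤ 1.8:
n ≥ (z* · σ / E)²
n ≥ (1.960 · 9.9 / 1.8)²
n ≥ 116.21

Minimum n = 117 (rounding up)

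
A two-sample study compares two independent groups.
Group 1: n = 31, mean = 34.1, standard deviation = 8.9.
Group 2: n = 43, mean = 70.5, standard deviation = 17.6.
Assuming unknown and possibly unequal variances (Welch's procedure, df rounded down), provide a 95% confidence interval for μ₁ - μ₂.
(-42.64, -30.16)

Difference: x̄₁ - x̄₂ = -36.40
SE = √(s₁²/n₁ + s₂²/n₂) = √(8.9²/31 + 17.6²/43) = 3.1239
df = 65.54 → 65 (Welch–Satterthwaite, rounded down)
t* = 1.997

CI: -36.40 ± 1.997 · 3.1239 = -36.40 ± 6.24 = (-42.64, -30.16)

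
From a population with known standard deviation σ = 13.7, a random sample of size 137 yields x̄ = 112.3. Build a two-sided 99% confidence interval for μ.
(109.28, 115.32)

z-interval (σ known):
z* = 2.576 for 99% confidence

Margin of error = z* · σ/√n = 2.576 · 13.7/√137 = 3.02

CI: (112.3 - 3.02, 112.3 + 3.02) = (109.28, 115.32)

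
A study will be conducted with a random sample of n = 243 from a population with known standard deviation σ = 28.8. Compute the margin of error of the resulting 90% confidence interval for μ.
Margin of error = 3.04

Margin of error = z* · σ/√n
= 1.645 · 28.8/√243
= 1.645 · 28.8/15.5885
= 3.04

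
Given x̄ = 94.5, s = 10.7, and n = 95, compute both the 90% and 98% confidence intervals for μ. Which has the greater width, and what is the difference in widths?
98% CI is wider by 1.55

df = 94
90% CI: t* = 1.661, (92.68, 96.32), width = 2 · t* · s/√n = 3.65
98% CI: t* = 2.367, (91.90, 97.10), width = 2 · t* · s/√n = 5.20

The 98% CI is wider by 5.20 - 3.65 = 1.55.
Higher confidence requires a wider interval.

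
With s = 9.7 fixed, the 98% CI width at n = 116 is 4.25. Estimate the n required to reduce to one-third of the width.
n ≈ 1044

CI width ∝ 1/√n
To reduce width by factor 3, need √n to grow by 3 → need 3² = 9 times as many samples.

Current: n = 116, width = 4.25
New: n = 1044, width ≈ 1.40

Width reduced by factor of 4.25/1.40 = 3.04.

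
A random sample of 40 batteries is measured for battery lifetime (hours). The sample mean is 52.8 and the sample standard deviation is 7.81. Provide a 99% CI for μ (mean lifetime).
(49.46, 56.14)

t-interval (σ unknown):
df = n - 1 = 39
t* = 2.708 for 99% confidence

Margin of error = t* · s/√n = 2.708 · 7.81/√40 = 3.34

CI: (49.46, 56.14)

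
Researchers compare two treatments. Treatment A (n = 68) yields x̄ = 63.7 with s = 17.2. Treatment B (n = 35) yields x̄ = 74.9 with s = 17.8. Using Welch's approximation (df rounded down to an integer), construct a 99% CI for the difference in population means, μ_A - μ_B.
(-20.91, -1.49)

Difference: x̄₁ - x̄₂ = -11.20
SE = √(s₁²/n₁ + s₂²/n₂) = √(17.2²/68 + 17.8²/35) = 3.6610
df = 66.71 → 66 (Welch–Satterthwaite, rounded down)
t* = 2.652

CI: -11.20 ± 2.652 · 3.6610 = -11.20 ± 9.71 = (-20.91, -1.49)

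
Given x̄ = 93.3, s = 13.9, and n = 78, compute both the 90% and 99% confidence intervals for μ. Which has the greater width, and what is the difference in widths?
99% CI is wider by 3.07

df = 77
90% CI: t* = 1.665, (90.68, 95.92), width = 2 · t* · s/√n = 5.24
99% CI: t* = 2.641, (89.14, 97.46), width = 2 · t* · s/√n = 8.31

The 99% CI is wider by 8.31 - 5.24 = 3.07.
Higher confidence requires a wider interval.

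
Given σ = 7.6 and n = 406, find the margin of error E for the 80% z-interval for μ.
Margin of error = 0.48

Margin of error = z* · σ/√n
= 1.282 · 7.6/√406
= 1.282 · 7.6/20.1494
= 0.48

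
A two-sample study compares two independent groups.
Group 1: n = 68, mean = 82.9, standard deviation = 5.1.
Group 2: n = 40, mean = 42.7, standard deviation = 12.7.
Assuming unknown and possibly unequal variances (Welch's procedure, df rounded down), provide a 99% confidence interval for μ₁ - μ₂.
(34.55, 45.85)

Difference: x̄₁ - x̄₂ = 40.20
SE = √(s₁²/n₁ + s₂²/n₂) = √(5.1²/68 + 12.7²/40) = 2.1011
df = 46.51 → 46 (Welch–Satterthwaite, rounded down)
t* = 2.687

CI: 40.20 ± 2.687 · 2.1011 = 40.20 ± 5.65 = (34.55, 45.85)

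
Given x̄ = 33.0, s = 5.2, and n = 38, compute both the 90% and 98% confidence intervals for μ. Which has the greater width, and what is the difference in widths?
98% CI is wider by 1.25

df = 37
90% CI: t* = 1.687, (31.58, 34.42), width = 2 · t* · s/√n = 2.85
98% CI: t* = 2.431, (30.95, 35.05), width = 2 · t* · s/√n = 4.10

The 98% CI is wider by 4.10 - 2.85 = 1.25.
Higher confidence requires a wider interval.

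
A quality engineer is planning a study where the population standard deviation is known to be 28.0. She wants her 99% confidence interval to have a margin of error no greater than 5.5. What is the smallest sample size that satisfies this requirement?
n ≥ 172

For margin E ≤ 5.5:
n ≥ (z* · σ / E)²
n ≥ (2.576 · 28.0 / 5.5)²
n ≥ 171.98

Minimum n = 172 (rounding up)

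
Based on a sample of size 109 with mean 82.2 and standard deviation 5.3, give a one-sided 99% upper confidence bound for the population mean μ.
μ ≤ 83.40

Upper bound (one-sided):
t* = 2.361 (one-sided for 99%)
Upper bound = x̄ + t* · s/√n = 82.2 + 2.361 · 5.3/√109 = 83.40

We are 99% confident that μ ≤ 83.40.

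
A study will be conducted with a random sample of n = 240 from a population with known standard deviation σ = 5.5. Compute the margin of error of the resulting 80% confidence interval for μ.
Margin of error = 0.46

Margin of error = z* · σ/√n
= 1.282 · 5.5/√240
= 1.282 · 5.5/15.4919
= 0.46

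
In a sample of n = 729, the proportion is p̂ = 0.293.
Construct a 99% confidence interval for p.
(0.250, 0.336)

Proportion CI:
SE = √(p̂(1-p̂)/n) = √(0.293 · 0.707 / 729) = 0.01686

z* = 2.576
Margin = z* · SE = 2.576 · 0.01686 = 0.0434

CI: 0.293 ± 0.0434 = (0.250, 0.336)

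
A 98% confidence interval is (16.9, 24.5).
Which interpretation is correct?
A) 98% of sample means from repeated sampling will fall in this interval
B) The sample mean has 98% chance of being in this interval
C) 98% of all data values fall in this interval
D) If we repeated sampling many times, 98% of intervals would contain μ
D

A) Wrong — coverage applies to intervals containing μ, not to future x̄ values.
B) Wrong — x̄ is observed and sits in the interval by construction.
C) Wrong — a CI is about the parameter μ, not individual data values.
D) Correct — this is the frequentist long-run coverage interpretation.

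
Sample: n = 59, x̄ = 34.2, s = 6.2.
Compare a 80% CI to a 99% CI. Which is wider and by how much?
99% CI is wider by 2.21

df = 58
80% CI: t* = 1.296, (33.15, 35.25), width = 2 · t* · s/√n = 2.09
99% CI: t* = 2.663, (32.05, 36.35), width = 2 · t* · s/√n = 4.30

The 99% CI is wider by 4.30 - 2.09 = 2.21.
Higher confidence requires a wider interval.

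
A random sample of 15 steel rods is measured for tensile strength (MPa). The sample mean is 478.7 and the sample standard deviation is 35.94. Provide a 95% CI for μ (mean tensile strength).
(458.80, 498.60)

t-interval (σ unknown):
df = n - 1 = 14
t* = 2.145 for 95% confidence

Margin of error = t* · s/√n = 2.145 · 35.94/√15 = 19.90

CI: (458.80, 498.60)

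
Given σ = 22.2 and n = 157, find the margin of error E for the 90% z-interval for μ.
Margin of error = 2.91

Margin of error = z* · σ/√n
= 1.645 · 22.2/√157
= 1.645 · 22.2/12.5300
= 2.91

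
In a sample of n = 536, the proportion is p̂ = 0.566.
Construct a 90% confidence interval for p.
(0.531, 0.601)

Proportion CI:
SE = √(p̂(1-p̂)/n) = √(0.566 · 0.434 / 536) = 0.02141

z* = 1.645
Margin = z* · SE = 1.645 · 0.02141 = 0.0352

CI: 0.566 ± 0.0352 = (0.531, 0.601)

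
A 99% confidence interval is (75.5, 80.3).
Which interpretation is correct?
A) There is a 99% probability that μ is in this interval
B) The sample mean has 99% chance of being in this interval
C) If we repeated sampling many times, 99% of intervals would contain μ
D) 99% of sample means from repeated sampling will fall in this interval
C

A) Wrong — μ is fixed; the randomness lives in the interval, not in μ.
B) Wrong — x̄ is observed and sits in the interval by construction.
C) Correct — this is the frequentist long-run coverage interpretation.
D) Wrong — coverage applies to intervals containing μ, not to future x̄ values.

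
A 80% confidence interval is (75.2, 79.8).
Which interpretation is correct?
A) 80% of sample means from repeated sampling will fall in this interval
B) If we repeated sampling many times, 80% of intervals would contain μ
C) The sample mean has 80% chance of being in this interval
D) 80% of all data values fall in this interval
B

A) Wrong — coverage applies to intervals containing μ, not to future x̄ values.
B) Correct — this is the frequentist long-run coverage interpretation.
C) Wrong — x̄ is observed and sits in the interval by construction.
D) Wrong — a CI is about the parameter μ, not individual data values.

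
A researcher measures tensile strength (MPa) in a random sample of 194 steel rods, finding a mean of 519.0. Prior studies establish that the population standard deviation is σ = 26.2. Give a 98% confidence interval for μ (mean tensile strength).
(514.62, 523.38)

z-interval (σ known):
z* = 2.326 for 98% confidence

Margin of error = z* · σ/√n = 2.326 · 26.2/√194 = 4.38

CI: (519.0 - 4.38, 519.0 + 4.38) = (514.62, 523.38)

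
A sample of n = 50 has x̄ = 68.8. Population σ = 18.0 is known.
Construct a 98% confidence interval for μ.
(62.88, 74.72)

z-interval (σ known):
z* = 2.326 for 98% confidence

Margin of error = z* · σ/√n = 2.326 · 18.0/√50 = 5.92

CI: (68.8 - 5.92, 68.8 + 5.92) = (62.88, 74.72)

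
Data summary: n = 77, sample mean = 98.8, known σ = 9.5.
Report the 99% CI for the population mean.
(96.01, 101.59)

z-interval (σ known):
z* = 2.576 for 99% confidence

Margin of error = z* · σ/√n = 2.576 · 9.5/√77 = 2.79

CI: (98.8 - 2.79, 98.8 + 2.79) = (96.01, 101.59)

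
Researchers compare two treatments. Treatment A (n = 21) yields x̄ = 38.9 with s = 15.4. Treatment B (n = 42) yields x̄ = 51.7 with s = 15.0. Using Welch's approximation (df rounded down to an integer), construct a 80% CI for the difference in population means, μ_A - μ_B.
(-18.12, -7.48)

Difference: x̄₁ - x̄₂ = -12.80
SE = √(s₁²/n₁ + s₂²/n₂) = √(15.4²/21 + 15.0²/42) = 4.0805
df = 39.17 → 39 (Welch–Satterthwaite, rounded down)
t* = 1.304

CI: -12.80 ± 1.304 · 4.0805 = -12.80 ± 5.32 = (-18.12, -7.48)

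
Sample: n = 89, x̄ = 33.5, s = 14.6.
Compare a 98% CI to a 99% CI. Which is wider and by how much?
99% CI is wider by 0.82

df = 88
98% CI: t* = 2.369, (29.83, 37.17), width = 2 · t* · s/√n = 7.33
99% CI: t* = 2.633, (29.43, 37.57), width = 2 · t* · s/√n = 8.15

The 99% CI is wider by 8.15 - 7.33 = 0.82.
Higher confidence requires a wider interval.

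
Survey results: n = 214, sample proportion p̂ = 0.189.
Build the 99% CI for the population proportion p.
(0.120, 0.258)

Proportion CI:
SE = √(p̂(1-p̂)/n) = √(0.189 · 0.811 / 214) = 0.02676

z* = 2.576
Margin = z* · SE = 2.576 · 0.02676 = 0.0689

CI: 0.189 ± 0.0689 = (0.120, 0.258)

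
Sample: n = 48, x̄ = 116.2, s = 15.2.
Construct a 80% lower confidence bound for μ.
μ ≥ 114.34

Lower bound (one-sided):
t* = 0.849 (one-sided for 80%)
Lower bound = x̄ - t* · s/√n = 116.2 - 0.849 · 15.2/√48 = 114.34

We are 80% confident that μ ≥ 114.34.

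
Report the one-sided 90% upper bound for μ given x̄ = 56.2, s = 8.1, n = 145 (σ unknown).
μ ≤ 57.07

Upper bound (one-sided):
t* = 1.287 (one-sided for 90%)
Upper bound = x̄ + t* · s/√n = 56.2 + 1.287 · 8.1/√145 = 57.07

We are 90% confident that μ ≤ 57.07.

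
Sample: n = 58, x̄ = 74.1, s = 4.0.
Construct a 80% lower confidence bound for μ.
μ ≥ 73.65

Lower bound (one-sided):
t* = 0.848 (one-sided for 80%)
Lower bound = x̄ - t* · s/√n = 74.1 - 0.848 · 4.0/√58 = 73.65

We are 80% confident that μ ≥ 73.65.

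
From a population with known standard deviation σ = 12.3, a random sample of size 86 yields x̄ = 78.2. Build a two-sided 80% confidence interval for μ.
(76.50, 79.90)

z-interval (σ known):
z* = 1.282 for 80% confidence

Margin of error = z* · σ/√n = 1.282 · 12.3/√86 = 1.70

CI: (78.2 - 1.70, 78.2 + 1.70) = (76.50, 79.90)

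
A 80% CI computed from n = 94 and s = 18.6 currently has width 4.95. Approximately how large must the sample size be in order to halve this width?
n ≈ 376

CI width ∝ 1/√n
To reduce width by factor 2, need √n to grow by 2 → need 2² = 4 times as many samples.

Current: n = 94, width = 4.95
New: n = 376, width ≈ 2.46

Width reduced by factor of 4.95/2.46 = 2.01.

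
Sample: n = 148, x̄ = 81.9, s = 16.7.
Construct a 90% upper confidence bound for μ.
μ ≤ 83.67

Upper bound (one-sided):
t* = 1.287 (one-sided for 90%)
Upper bound = x̄ + t* · s/√n = 81.9 + 1.287 · 16.7/√148 = 83.67

We are 90% confident that μ ≤ 83.67.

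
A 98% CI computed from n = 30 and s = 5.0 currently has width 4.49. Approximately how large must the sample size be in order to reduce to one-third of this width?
n ≈ 270

CI width ∝ 1/√n
To reduce width by factor 3, need √n to grow by 3 → need 3² = 9 times as many samples.

Current: n = 30, width = 4.49
New: n = 270, width ≈ 1.42

Width reduced by factor of 4.49/1.42 = 3.16.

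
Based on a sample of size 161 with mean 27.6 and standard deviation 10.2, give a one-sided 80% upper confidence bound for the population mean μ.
μ ≤ 28.28

Upper bound (one-sided):
t* = 0.844 (one-sided for 80%)
Upper bound = x̄ + t* · s/√n = 27.6 + 0.844 · 10.2/√161 = 28.28

We are 80% confident that μ ≤ 28.28.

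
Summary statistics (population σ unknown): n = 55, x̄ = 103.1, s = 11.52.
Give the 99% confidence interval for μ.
(98.95, 107.25)

t-interval (σ unknown):
df = n - 1 = 54
t* = 2.670 for 99% confidence

Margin of error = t* · s/√n = 2.670 · 11.52/√55 = 4.15

CI: (98.95, 107.25)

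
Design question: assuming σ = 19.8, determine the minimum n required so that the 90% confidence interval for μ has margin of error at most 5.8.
n ≥ 32

For margin E ≤ 5.8:
n ≥ (z* · σ / E)²
n ≥ (1.645 · 19.8 / 5.8)²
n ≥ 31.54

Minimum n = 32 (rounding up)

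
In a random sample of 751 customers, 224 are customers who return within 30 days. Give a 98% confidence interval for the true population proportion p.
(0.259, 0.337)

Proportion CI:
p̂ = 224/751 = 0.29827
SE = √(p̂(1-p̂)/n) = √(0.29827 · 0.70173 / 751) = 0.01669

z* = 2.326
Margin = z* · SE = 2.326 · 0.01669 = 0.0388

CI: 0.29827 ± 0.0388 = (0.259, 0.337)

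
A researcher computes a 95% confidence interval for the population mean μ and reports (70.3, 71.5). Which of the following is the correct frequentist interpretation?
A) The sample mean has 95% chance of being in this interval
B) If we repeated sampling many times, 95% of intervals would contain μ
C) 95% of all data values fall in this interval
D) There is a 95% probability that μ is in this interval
B

A) Wrong — x̄ is observed and sits in the interval by construction.
B) Correct — this is the frequentist long-run coverage interpretation.
C) Wrong — a CI is about the parameter μ, not individual data values.
D) Wrong — μ is fixed; the randomness lives in the interval, not in μ.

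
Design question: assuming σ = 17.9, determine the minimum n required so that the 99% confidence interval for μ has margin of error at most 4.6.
n ≥ 101

For margin E ≤ 4.6:
n ≥ (z* · σ / E)²
n ≥ (2.576 · 17.9 / 4.6)²
n ≥ 100.48

Minimum n = 101 (rounding up)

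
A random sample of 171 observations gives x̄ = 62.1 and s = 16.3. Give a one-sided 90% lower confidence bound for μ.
μ ≥ 60.50

Lower bound (one-sided):
t* = 1.287 (one-sided for 90%)
Lower bound = x̄ - t* · s/√n = 62.1 - 1.287 · 16.3/√171 = 60.50

We are 90% confident that μ ≥ 60.50.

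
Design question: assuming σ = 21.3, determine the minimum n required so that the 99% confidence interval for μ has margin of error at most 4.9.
n ≥ 126

For margin E ≤ 4.9:
n ≥ (z* · σ / E)²
n ≥ (2.576 · 21.3 / 4.9)²
n ≥ 125.39

Minimum n = 126 (rounding up)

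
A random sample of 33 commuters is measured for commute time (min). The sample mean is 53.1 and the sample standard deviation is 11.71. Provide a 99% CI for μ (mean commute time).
(47.52, 58.68)

t-interval (σ unknown):
df = n - 1 = 32
t* = 2.738 for 99% confidence

Margin of error = t* · s/√n = 2.738 · 11.71/√33 = 5.58

CI: (47.52, 58.68)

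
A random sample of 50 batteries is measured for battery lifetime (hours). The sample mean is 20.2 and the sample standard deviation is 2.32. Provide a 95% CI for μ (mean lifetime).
(19.54, 20.86)

t-interval (σ unknown):
df = n - 1 = 49
t* = 2.010 for 95% confidence

Margin of error = t* · s/√n = 2.010 · 2.32/√50 = 0.66

CI: (19.54, 20.86)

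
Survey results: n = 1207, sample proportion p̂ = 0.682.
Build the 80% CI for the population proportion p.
(0.665, 0.699)

Proportion CI:
SE = √(p̂(1-p̂)/n) = √(0.682 · 0.318 / 1207) = 0.01340

z* = 1.282
Margin = z* · SE = 1.282 · 0.01340 = 0.0172

CI: 0.682 ± 0.0172 = (0.665, 0.699)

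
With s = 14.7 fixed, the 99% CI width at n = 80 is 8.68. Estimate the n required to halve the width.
n ≈ 320

CI width ∝ 1/√n
To reduce width by factor 2, need √n to grow by 2 → need 2² = 4 times as many samples.

Current: n = 80, width = 8.68
New: n = 320, width ≈ 4.26

Width reduced by factor of 8.68/4.26 = 2.04.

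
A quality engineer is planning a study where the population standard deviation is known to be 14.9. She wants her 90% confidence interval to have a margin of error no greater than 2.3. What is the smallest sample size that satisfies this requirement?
n ≥ 114

For margin E ≤ 2.3:
n ≥ (z* · σ / E)²
n ≥ (1.645 · 14.9 / 2.3)²
n ≥ 113.57

Minimum n = 114 (rounding up)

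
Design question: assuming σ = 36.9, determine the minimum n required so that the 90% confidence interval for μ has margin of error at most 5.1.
n ≥ 142

For margin E ≤ 5.1:
n ≥ (z* · σ / E)²
n ≥ (1.645 · 36.9 / 5.1)²
n ≥ 141.66

Minimum n = 142 (rounding up)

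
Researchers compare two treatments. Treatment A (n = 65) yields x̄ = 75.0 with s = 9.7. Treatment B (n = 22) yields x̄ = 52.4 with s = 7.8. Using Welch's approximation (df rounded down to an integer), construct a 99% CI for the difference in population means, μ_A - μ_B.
(17.07, 28.13)

Difference: x̄₁ - x̄₂ = 22.60
SE = √(s₁²/n₁ + s₂²/n₂) = √(9.7²/65 + 7.8²/22) = 2.0526
df = 44.72 → 44 (Welch–Satterthwaite, rounded down)
t* = 2.692

CI: 22.60 ± 2.692 · 2.0526 = 22.60 ± 5.53 = (17.07, 28.13)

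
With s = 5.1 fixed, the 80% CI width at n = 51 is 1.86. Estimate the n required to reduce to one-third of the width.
n ≈ 459

CI width ∝ 1/√n
To reduce width by factor 3, need √n to grow by 3 → need 3² = 9 times as many samples.

Current: n = 51, width = 1.86
New: n = 459, width ≈ 0.61

Width reduced by factor of 1.86/0.61 = 3.05.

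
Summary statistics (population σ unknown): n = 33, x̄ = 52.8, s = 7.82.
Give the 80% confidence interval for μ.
(51.02, 54.58)

t-interval (σ unknown):
df = n - 1 = 32
t* = 1.309 for 80% confidence

Margin of error = t* · s/√n = 1.309 · 7.82/√33 = 1.78

CI: (51.02, 54.58)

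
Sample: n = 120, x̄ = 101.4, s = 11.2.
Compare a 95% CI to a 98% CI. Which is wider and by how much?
98% CI is wider by 0.77

df = 119
95% CI: t* = 1.980, (99.38, 103.42), width = 2 · t* · s/√n = 4.05
98% CI: t* = 2.358, (98.99, 103.81), width = 2 · t* · s/√n = 4.82

The 98% CI is wider by 4.82 - 4.05 = 0.77.
Higher confidence requires a wider interval.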